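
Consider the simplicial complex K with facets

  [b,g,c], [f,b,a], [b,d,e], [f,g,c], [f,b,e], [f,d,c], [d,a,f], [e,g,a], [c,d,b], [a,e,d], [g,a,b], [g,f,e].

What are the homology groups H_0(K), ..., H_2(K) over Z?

We work with the vertex ordering a < b < c < d < e < f < g. The simplices of K, each written with vertices in increasing order, are:

  0-simplices (7): a, b, c, d, e, f, g
  1-simplices (18): ab, ad, ae, af, ag, bc, bd, be, bf, bg, cd, cf, cg, de, df, ef, eg, fg
  2-simplices (12): abf, abg, ade, adf, aeg, bcd, bcg, bde, bef, cdf, cfg, efg

Hence C_0 ≅ Z^7, C_1 ≅ Z^18, C_2 ≅ Z^12.

The boundary map ∂_1: C_1 → C_0 is given by ∂[p,q] = [q] − [p].
The resulting 7×18 matrix has rank 6, and its Smith normal form has invariant factors (1,1,1,1,1,1).

The boundary map ∂_2: C_2 → C_1 sends each 2-simplex [p,q,r] to [q,r] − [p,r] + [p,q]. For instance
  ∂cfg = fg − cg + cf,
  ∂adf = df − af + ad.
This gives a 18×12 integer matrix of rank 12; reducing to Smith normal form yields diagonal entries (1,1,1,1,1,1,1,1,1,1,1,2).

Reading off H_k = ker ∂_k / im ∂_{k+1}:

  H_0: rank C_0 − rank ∂_1 = 7 − 6 = 1, and the invariant factors of ∂_1 are all 1, so H_0 ≅ Z.
  H_1: rank ker ∂_1 − rank ∂_2 = (18 − 6) − 12 = 0, and ∂_2 has invariant factor 2 > 1, so H_1 ≅ Z_2.
  H_2: rank ker ∂_2 − rank ∂_3 = (12 − 12) − 0 = 0, and there is no ∂_3, so H_2 ≅ 0.

As a check, the Euler characteristic is 7 − 18 + 12 = 1, which agrees with 1 − 0 + 0 = 1.

H_0 ≅ Z,  H_1 ≅ Z_2,  H_2 = 0.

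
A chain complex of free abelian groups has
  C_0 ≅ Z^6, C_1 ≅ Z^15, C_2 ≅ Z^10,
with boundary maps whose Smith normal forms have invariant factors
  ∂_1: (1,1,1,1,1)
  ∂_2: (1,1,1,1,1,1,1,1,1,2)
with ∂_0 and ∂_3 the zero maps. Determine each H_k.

H_0 = Z,  H_1 = Z_2,  H_2 = 0.

H_0: b_0 = 6 − 0 − 5 = 1; torsion from ∂_1 factors > 1: none. So H_0 = Z.
H_1: b_1 = 15 − 5 − 10 = 0; torsion from ∂_2 factors > 1: [2]. So H_1 = Z_2.
H_2: b_2 = 10 − 10 − 0 = 0; torsion from ∂_3 factors > 1: none. So H_2 = 0.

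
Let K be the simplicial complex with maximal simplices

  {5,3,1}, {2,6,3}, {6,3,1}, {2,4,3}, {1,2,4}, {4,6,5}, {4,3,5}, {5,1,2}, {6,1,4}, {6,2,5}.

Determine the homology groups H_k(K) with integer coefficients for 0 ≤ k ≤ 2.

Take the total order 1 < 2 < 3 < 4 < 5 < 6 on the vertex set. Then K (dimension 2) consists of the simplices:

  0-simplices (6): [1], [2], [3], [4], [5], [6]
  1-simplices (15): [1,2], [1,3], [1,4], [1,5], [1,6], [2,3], [2,4], [2,5], [2,6], [3,4], [3,5], [3,6], [4,5], [4,6], [5,6]
  2-simplices (10): [1,2,4], [1,2,5], [1,3,5], [1,3,6], [1,4,6], [2,3,4], [2,3,6], [2,5,6], [3,4,5], [4,5,6]

Hence C_0 ≅ Z^6, C_1 ≅ Z^15, C_2 ≅ Z^10.

∂_1: C_1 → C_0 maps an edge to its endpoints' difference, ∂[p,q] = q − p. For instance
  ∂[1,2] = [2] − [1].
This gives a 6×15 integer matrix of rank 5; reducing to Smith normal form yields diagonal entries (1,1,1,1,1).

Boundary ∂_2: C_2 → C_1 maps a triangle to the signed sum of its edges. For instance
  ∂[1,2,5] = [2,5] − [1,5] + [1,2],
  ∂[2,3,4] = [3,4] − [2,4] + [2,3].
The 15×10 boundary matrix has rank 10 and Smith normal form diag(1,1,1,1,1,1,1,1,1,2).

Computing H_k = (kernel of ∂_k) / (image of ∂_{k+1}):

  H_0: rank C_0 − rank ∂_1 = 6 − 5 = 1, and the invariant factors of ∂_1 are all 1, so H_0 ≅ Z.
  H_1: rank ker ∂_1 − rank ∂_2 = (15 − 5) − 10 = 0, and ∂_2 has invariant factor 2 > 1, so H_1 ≅ Z/2.
  H_2: rank ker ∂_2 − rank ∂_3 = (10 − 10) − 0 = 0, and there is no ∂_3, so H_2 ≅ 0.

H_0 = Z,  H_1 = Z/2,  H_2 = 0.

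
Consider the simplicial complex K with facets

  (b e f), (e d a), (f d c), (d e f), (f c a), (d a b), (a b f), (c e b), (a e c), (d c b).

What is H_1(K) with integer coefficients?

H_1 ≅ Z/2Z.

Order the vertices as a < b < c < d < e < f. Listing each simplex with vertices in this order, K has dimension 2 with simplices:

  0-simplices (6): a, b, c, d, e, f
  1-simplices (15): ab, ac, ad, ae, af, bc, bd, be, bf, cd, ce, cf, de, df, ef
  2-simplices (10): abd, abf, ace, acf, ade, bcd, bce, bef, cdf, def

so the chain groups are C_0 ≅ Z^6, C_1 ≅ Z^15, C_2 ≅ Z^10.

The boundary map ∂_1: C_1 → C_0 sends each edge [p,q] (with p < q) to q − p. For instance
  ∂ac = c − a.
As a 6×15 matrix over Z this has rank 5, with invariant factors (1,1,1,1,1).

The boundary map ∂_2: C_2 → C_1 sends each 2-simplex [p,q,r] to [q,r] − [p,r] + [p,q]. For instance
  ∂bef = ef − bf + be,
  ∂def = ef − df + de.
The resulting 15×10 matrix has rank 10, and its Smith normal form has invariant factors (1,1,1,1,1,1,1,1,1,2).

From H_k ≅ ker(∂_k) / im(∂_{k+1}) we obtain:

  H_1: rank ker ∂_1 − rank ∂_2 = (15 − 5) − 10 = 0, and ∂_2 has invariant factor 2 > 1, so H_1 = Z/2Z.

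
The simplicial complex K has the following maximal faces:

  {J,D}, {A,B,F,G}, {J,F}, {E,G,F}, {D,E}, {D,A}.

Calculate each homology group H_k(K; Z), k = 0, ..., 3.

H_0 = Z,  H_1 = Z^2,  H_2 = 0,  H_3 = 0.

We work with the vertex ordering A < B < D < E < F < G < J. The simplices of K, each written with vertices in increasing order, are:

  0-simplices (7): A, B, D, E, F, G, J
  1-simplices (12): AB, AD, AF, AG, BF, BG, DE, DJ, EF, EG, FG, FJ
  2-simplices (5): ABF, ABG, AFG, BFG, EFG
  3-simplices (1): ABFG

so the chain groups are C_0 ≅ Z^7, C_1 ≅ Z^12, C_2 ≅ Z^5, C_3 ≅ Z^1.

The boundary map ∂_1: C_1 → C_0 is given by ∂[p,q] = [q] − [p].
The resulting 7×12 matrix has rank 6, and its Smith normal form has invariant factors (1,1,1,1,1,1).

The boundary map ∂_2: C_2 → C_1 sends each 2-simplex [p,q,r] to [q,r] − [p,r] + [p,q]. For instance
  ∂EFG = FG − EG + EF,
  ∂AFG = FG − AG + AF.
This gives a 12×5 integer matrix of rank 4; reducing to Smith normal form yields diagonal entries (1,1,1,1).

∂_3: C_3 → C_2 sends each 3-simplex σ to the alternating sum Σ_i (−1)^i (σ with its i-th vertex removed). For instance
  ∂ABFG = BFG − AFG + ABG − ABF.
As a 5×1 matrix over Z this has rank 1, with invariant factors (1).

Now H_k = ker ∂_k / im ∂_{k+1}, so:

  H_0: rank C_0 − rank ∂_1 = 7 − 6 = 1, and the invariant factors of ∂_1 are all 1, so H_0 ≅ Z.
  H_1: rank ker ∂_1 − rank ∂_2 = (12 − 6) − 4 = 2, and the invariant factors of ∂_2 are all 1, so H_1 ≅ Z^2.
  H_2: rank ker ∂_2 − rank ∂_3 = (5 − 4) − 1 = 0, and the invariant factors of ∂_3 are all 1, so H_2 ≅ 0.
  H_3: rank ker ∂_3 − rank ∂_4 = (1 − 1) − 0 = 0, and there is no ∂_4, so H_3 ≅ 0.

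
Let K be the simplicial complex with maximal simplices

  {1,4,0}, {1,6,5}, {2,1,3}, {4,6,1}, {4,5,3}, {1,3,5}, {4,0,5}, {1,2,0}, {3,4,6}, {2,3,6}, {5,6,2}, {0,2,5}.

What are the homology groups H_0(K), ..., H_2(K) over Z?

H_0 ≅ Z,  H_1 ≅ Z/2,  H_2 = 0.

Order the vertices as 0 < 1 < 2 < 3 < 4 < 5 < 6. Listing each simplex with vertices in this order, K has dimension 2 with simplices:

  0-simplices (7): [0], [1], [2], [3], [4], [5], [6]
  1-simplices (18): [0,1], [0,2], [0,4], [0,5], [1,2], [1,3], [1,4], [1,5], [1,6], [2,3], [2,5], [2,6], [3,4], [3,5], [3,6], [4,5], [4,6], [5,6]
  2-simplices (12): [0,1,2], [0,1,4], [0,2,5], [0,4,5], [1,2,3], [1,3,5], [1,4,6], [1,5,6], [2,3,6], [2,5,6], [3,4,5], [3,4,6]

Hence C_0 ≅ Z^7, C_1 ≅ Z^18, C_2 ≅ Z^12.

The boundary map ∂_1: C_1 → C_0 is given by ∂[p,q] = [q] − [p]. For instance
  ∂[0,5] = [5] − [0].
The 7×18 boundary matrix has rank 6 and Smith normal form diag(1,1,1,1,1,1).

Boundary ∂_2: C_2 → C_1 sends each 2-simplex [p,q,r] to [q,r] − [p,r] + [p,q]. For instance
  ∂[3,4,6] = [4,6] − [3,6] + [3,4],
  ∂[3,4,5] = [4,5] − [3,5] + [3,4].
As a 18×12 matrix over Z this has rank 12, with invariant factors (1,1,1,1,1,1,1,1,1,1,1,2).

From H_k ≅ ker(∂_k) / im(∂_{k+1}) we obtain:

  H_0: rank C_0 − rank ∂_1 = 7 − 6 = 1, and the invariant factors of ∂_1 are all 1, so H_0 = Z.
  H_1: rank ker ∂_1 − rank ∂_2 = (18 − 6) − 12 = 0, and ∂_2 has invariant factor 2 > 1, so H_1 = Z/2.
  H_2: rank ker ∂_2 − rank ∂_3 = (12 − 12) − 0 = 0, and there is no ∂_3, so H_2 = 0.

(K is a triangulation of the real projective plane RP^2.)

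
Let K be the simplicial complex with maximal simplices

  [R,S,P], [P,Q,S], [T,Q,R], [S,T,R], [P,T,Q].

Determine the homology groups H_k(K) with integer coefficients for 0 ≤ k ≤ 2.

Fix the vertex order P < Q < R < S < T and write every simplex with vertices in increasing order. Then dim K = 2 and the simplices of K are:

  0-simplices (5): P, Q, R, S, T
  1-simplices (10): PQ, PR, PS, PT, QR, QS, QT, RS, RT, ST
  2-simplices (5): PQS, PQT, PRS, QRT, RST

so the chain groups are C_0 ≅ Z^5, C_1 ≅ Z^10, C_2 ≅ Z^5.

Boundary ∂_1: C_1 → C_0 sends each edge [p,q] (with p < q) to q − p. For instance
  ∂PT = T − P.
As a 5×10 matrix over Z this has rank 4, with invariant factors (1,1,1,1).

∂_2: C_2 → C_1 maps a triangle to the signed sum of its edges. For instance
  ∂QRT = RT − QT + QR,
  ∂PRS = RS − PS + PR.
The resulting 10×5 matrix has rank 5, and its Smith normal form has invariant factors (1,1,1,1,1).

Now H_k = ker ∂_k / im ∂_{k+1}, so:

  H_0: rank C_0 − rank ∂_1 = 5 − 4 = 1, and the invariant factors of ∂_1 are all 1, so H_0 ≅ Z.
  H_1: rank ker ∂_1 − rank ∂_2 = (10 − 4) − 5 = 1, and the invariant factors of ∂_2 are all 1, so H_1 ≅ Z.
  H_2: rank ker ∂_2 − rank ∂_3 = (5 − 5) − 0 = 0, and there is no ∂_3, so H_2 ≅ 0.

As a check, the Euler characteristic is 5 − 10 + 5 = 0, which agrees with 1 − 1 + 0 = 0.
(K is a triangulation of the Möbius band.)

H_0 = Z,  H_1 = Z,  H_2 = 0.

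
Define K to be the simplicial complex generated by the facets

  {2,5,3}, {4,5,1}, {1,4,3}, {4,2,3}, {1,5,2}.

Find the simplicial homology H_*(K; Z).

H_0 ≅ Z,  H_1 ≅ Z,  H_2 = 0.

Order the vertices as 1 < 2 < 3 < 4 < 5. Listing each simplex with vertices in this order, K has dimension 2 with simplices:

  0-simplices (5): [1], [2], [3], [4], [5]
  1-simplices (10): [1,2], [1,3], [1,4], [1,5], [2,3], [2,4], [2,5], [3,4], [3,5], [4,5]
  2-simplices (5): [1,2,5], [1,3,4], [1,4,5], [2,3,4], [2,3,5]

so the chain groups are C_0 ≅ Z^5, C_1 ≅ Z^10, C_2 ≅ Z^5.

∂_1: C_1 → C_0 is given by ∂[p,q] = [q] − [p]. For instance
  ∂[3,4] = [4] − [3].
The resulting 5×10 matrix has rank 4, and its Smith normal form has invariant factors (1,1,1,1).

The boundary map ∂_2: C_2 → C_1 sends each 2-simplex [p,q,r] to [q,r] − [p,r] + [p,q]. For instance
  ∂[1,2,5] = [2,5] − [1,5] + [1,2],
  ∂[1,3,4] = [3,4] − [1,4] + [1,3].
This gives a 10×5 integer matrix of rank 5; reducing to Smith normal form yields diagonal entries (1,1,1,1,1).

Now H_k = ker ∂_k / im ∂_{k+1}, so:

  H_0: rank C_0 − rank ∂_1 = 5 − 4 = 1, and the invariant factors of ∂_1 are all 1, so H_0 = Z.
  H_1: rank ker ∂_1 − rank ∂_2 = (10 − 4) − 5 = 1, and the invariant factors of ∂_2 are all 1, so H_1 = Z.
  H_2: rank ker ∂_2 − rank ∂_3 = (5 − 5) − 0 = 0, and there is no ∂_3, so H_2 = 0.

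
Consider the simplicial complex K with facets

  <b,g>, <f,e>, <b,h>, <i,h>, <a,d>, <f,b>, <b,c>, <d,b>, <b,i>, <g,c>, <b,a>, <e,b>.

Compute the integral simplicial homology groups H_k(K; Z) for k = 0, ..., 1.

Take the total order a < b < c < d < e < f < g < h < i on the vertex set. Then K (dimension 1) consists of the simplices:

  0-simplices (9): a, b, c, d, e, f, g, h, i
  1-simplices (12): ab, ad, bc, bd, be, bf, bg, bh, bi, cg, ef, hi

giving chain groups C_0 ≅ Z^9, C_1 ≅ Z^12.

Boundary ∂_1: C_1 → C_0 is given by ∂[p,q] = [q] − [p]. For instance
  ∂ef = f − e.
This gives a 9×12 integer matrix of rank 8; reducing to Smith normal form yields diagonal entries (1,1,1,1,1,1,1,1).

Now H_k = ker ∂_k / im ∂_{k+1}, so:

  H_0: rank C_0 − rank ∂_1 = 9 − 8 = 1, and the invariant factors of ∂_1 are all 1, so H_0 ≅ Z.
  H_1: rank ker ∂_1 − rank ∂_2 = (12 − 8) − 0 = 4, and there is no ∂_2, so H_1 ≅ Z^4.

As a check, the Euler characteristic is 9 − 12 = -3, which agrees with 1 − 4 = -3.

H_0 = Z,  H_1 = Z^4.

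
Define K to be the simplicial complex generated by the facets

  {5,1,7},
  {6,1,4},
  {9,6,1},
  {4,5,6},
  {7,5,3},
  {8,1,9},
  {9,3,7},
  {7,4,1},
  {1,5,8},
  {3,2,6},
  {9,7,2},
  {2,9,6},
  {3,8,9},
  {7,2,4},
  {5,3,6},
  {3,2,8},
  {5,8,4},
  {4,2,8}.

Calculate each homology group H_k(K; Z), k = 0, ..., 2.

H_0 ≅ Z,  H_1 ≅ Z ⊕ Z/2,  H_2 = 0.

We work with the vertex ordering 1 < 2 < 3 < 4 < 5 < 6 < 7 < 8 < 9. The simplices of K, each written with vertices in increasing order, are:

  0-simplices (9): [1], [2], [3], [4], [5], [6], [7], [8], [9]
  1-simplices (27): (27 of them)
  2-simplices (18): [1,4,6], [1,4,7], [1,5,7], [1,5,8], [1,6,9], [1,8,9], [2,3,6], [2,3,8], [2,4,7], [2,4,8], [2,6,9], [2,7,9], [3,5,6], [3,5,7], [3,7,9], [3,8,9], [4,5,6], [4,5,8]

giving chain groups C_0 ≅ Z^9, C_1 ≅ Z^27, C_2 ≅ Z^18.

∂_1: C_1 → C_0 is given by ∂[p,q] = [q] − [p]. For instance
  ∂[2,8] = [8] − [2].
As a 9×27 matrix over Z this has rank 8, with invariant factors (1,1,1,1,1,1,1,1).

∂_2: C_2 → C_1 acts by ∂[p,q,r] = [q,r] − [p,r] + [p,q]. For instance
  ∂[1,4,7] = [4,7] − [1,7] + [1,4],
  ∂[2,7,9] = [7,9] − [2,9] + [2,7].
The 27×18 boundary matrix has rank 18 and Smith normal form diag(1,1,1,1,1,1,1,1,1,1,1,1,1,1,1,1,1,2).

Now H_k = ker ∂_k / im ∂_{k+1}, so:

  H_0: rank C_0 − rank ∂_1 = 9 − 8 = 1, and the invariant factors of ∂_1 are all 1, so H_0 = Z.
  H_1: rank ker ∂_1 − rank ∂_2 = (27 − 8) − 18 = 1, and ∂_2 has invariant factor 2 > 1, so H_1 = Z ⊕ Z/2.
  H_2: rank ker ∂_2 − rank ∂_3 = (18 − 18) − 0 = 0, and there is no ∂_3, so H_2 = 0.

As a check, the Euler characteristic is 9 − 27 + 18 = 0, which agrees with 1 − 1 + 0 = 0.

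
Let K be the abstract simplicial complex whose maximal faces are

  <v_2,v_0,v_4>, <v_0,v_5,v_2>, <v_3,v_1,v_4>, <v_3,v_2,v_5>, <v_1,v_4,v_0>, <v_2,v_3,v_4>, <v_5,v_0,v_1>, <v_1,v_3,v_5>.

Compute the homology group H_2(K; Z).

Take the total order v_0 < v_1 < v_2 < v_3 < v_4 < v_5 on the vertex set. Then K (dimension 2) consists of the simplices:

  0-simplices (6): [v_0], [v_1], [v_2], [v_3], [v_4], [v_5]
  1-simplices (12): [v_0,v_1], [v_0,v_2], [v_0,v_4], [v_0,v_5], [v_1,v_3], [v_1,v_4], [v_1,v_5], [v_2,v_3], [v_2,v_4], [v_2,v_5], [v_3,v_4], [v_3,v_5]
  2-simplices (8): [v_0,v_1,v_4], [v_0,v_1,v_5], [v_0,v_2,v_4], [v_0,v_2,v_5], [v_1,v_3,v_4], [v_1,v_3,v_5], [v_2,v_3,v_4], [v_2,v_3,v_5]

Hence C_0 ≅ Z^6, C_1 ≅ Z^12, C_2 ≅ Z^8.

∂_1: C_1 → C_0 is given by ∂[p,q] = [q] − [p]. For instance
  ∂[v_2,v_5] = [v_5] − [v_2].
The 6×12 boundary matrix has rank 5 and Smith normal form diag(1,1,1,1,1).

Boundary ∂_2: C_2 → C_1 maps a triangle to the signed sum of its edges. For instance
  ∂[v_2,v_3,v_4] = [v_3,v_4] − [v_2,v_4] + [v_2,v_3],
  ∂[v_1,v_3,v_5] = [v_3,v_5] − [v_1,v_5] + [v_1,v_3].
This gives a 12×8 integer matrix of rank 7; reducing to Smith normal form yields diagonal entries (1,1,1,1,1,1,1).

Computing H_k = (kernel of ∂_k) / (image of ∂_{k+1}):

  H_2: rank ker ∂_2 − rank ∂_3 = (8 − 7) − 0 = 1, and there is no ∂_3, so H_2 ≅ Z.

H_2 ≅ Z.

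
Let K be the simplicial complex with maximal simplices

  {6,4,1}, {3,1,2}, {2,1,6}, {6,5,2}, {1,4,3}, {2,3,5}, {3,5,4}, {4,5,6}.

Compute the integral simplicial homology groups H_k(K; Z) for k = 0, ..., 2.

H_0 ≅ Z,  H_1 = 0,  H_2 ≅ Z.

We work with the vertex ordering 1 < 2 < 3 < 4 < 5 < 6. The simplices of K, each written with vertices in increasing order, are:

  0-simplices (6): [1], [2], [3], [4], [5], [6]
  1-simplices (12): [1,2], [1,3], [1,4], [1,6], [2,3], [2,5], [2,6], [3,4], [3,5], [4,5], [4,6], [5,6]
  2-simplices (8): [1,2,3], [1,2,6], [1,3,4], [1,4,6], [2,3,5], [2,5,6], [3,4,5], [4,5,6]

Hence C_0 ≅ Z^6, C_1 ≅ Z^12, C_2 ≅ Z^8.

∂_1: C_1 → C_0 is given by ∂[p,q] = [q] − [p].
This gives a 6×12 integer matrix of rank 5; reducing to Smith normal form yields diagonal entries (1,1,1,1,1).

Boundary ∂_2: C_2 → C_1 acts by ∂[p,q,r] = [q,r] − [p,r] + [p,q]. For instance
  ∂[1,2,6] = [2,6] − [1,6] + [1,2],
  ∂[4,5,6] = [5,6] − [4,6] + [4,5].
This gives a 12×8 integer matrix of rank 7; reducing to Smith normal form yields diagonal entries (1,1,1,1,1,1,1).

Reading off H_k = ker ∂_k / im ∂_{k+1}:

  H_0: rank C_0 − rank ∂_1 = 6 − 5 = 1, and the invariant factors of ∂_1 are all 1, so H_0 ≅ Z.
  H_1: rank ker ∂_1 − rank ∂_2 = (12 − 5) − 7 = 0, and the invariant factors of ∂_2 are all 1, so H_1 ≅ 0.
  H_2: rank ker ∂_2 − rank ∂_3 = (8 − 7) − 0 = 1, and there is no ∂_3, so H_2 ≅ Z.

As a check, the Euler characteristic is 6 − 12 + 8 = 2, which agrees with 1 − 0 + 1 = 2.
(K is a triangulation of the 2-sphere S^2.)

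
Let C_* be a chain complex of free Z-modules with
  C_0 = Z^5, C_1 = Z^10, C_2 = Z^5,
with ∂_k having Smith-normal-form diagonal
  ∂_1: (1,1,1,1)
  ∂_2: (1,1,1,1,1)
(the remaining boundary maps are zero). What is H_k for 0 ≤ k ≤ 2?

H_0: b_0 = 5 − 0 − 4 = 1; torsion from ∂_1 factors > 1: none. So H_0 ≅ Z.
H_1: b_1 = 10 − 4 − 5 = 1; torsion from ∂_2 factors > 1: none. So H_1 ≅ Z.
H_2: b_2 = 5 − 5 − 0 = 0; torsion from ∂_3 factors > 1: none. So H_2 ≅ 0.

H_0 ≅ Z,  H_1 ≅ Z,  H_2 = 0.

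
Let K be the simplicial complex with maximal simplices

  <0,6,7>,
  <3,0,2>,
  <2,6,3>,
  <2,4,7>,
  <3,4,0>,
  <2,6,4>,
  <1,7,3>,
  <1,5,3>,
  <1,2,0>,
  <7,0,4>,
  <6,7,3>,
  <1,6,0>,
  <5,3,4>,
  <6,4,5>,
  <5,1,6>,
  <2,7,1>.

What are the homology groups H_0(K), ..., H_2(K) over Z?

We work with the vertex ordering 0 < 1 < 2 < 3 < 4 < 5 < 6 < 7. The simplices of K, each written with vertices in increasing order, are:

  0-simplices (8): [0], [1], [2], [3], [4], [5], [6], [7]
  1-simplices (24): (24 of them)
  2-simplices (16): [0,1,2], [0,1,6], [0,2,3], [0,3,4], [0,4,7], [0,6,7], [1,2,7], [1,3,5], [1,3,7], [1,5,6], [2,3,6], [2,4,6], [2,4,7], [3,4,5], [3,6,7], [4,5,6]

giving chain groups C_0 ≅ Z^8, C_1 ≅ Z^24, C_2 ≅ Z^16.

∂_1: C_1 → C_0 maps an edge to its endpoints' difference, ∂[p,q] = q − p.
The 8×24 boundary matrix has rank 7 and Smith normal form diag(1,1,1,1,1,1,1).

Boundary ∂_2: C_2 → C_1 acts by ∂[p,q,r] = [q,r] − [p,r] + [p,q]. For instance
  ∂[0,3,4] = [3,4] − [0,4] + [0,3],
  ∂[1,3,5] = [3,5] − [1,5] + [1,3].
The resulting 24×16 matrix has rank 15, and its Smith normal form has invariant factors (1,1,1,1,1,1,1,1,1,1,1,1,1,1,1).

Reading off H_k = ker ∂_k / im ∂_{k+1}:

  H_0: rank C_0 − rank ∂_1 = 8 − 7 = 1, and the invariant factors of ∂_1 are all 1, so H_0 = Z.
  H_1: rank ker ∂_1 − rank ∂_2 = (24 − 7) − 15 = 2, and the invariant factors of ∂_2 are all 1, so H_1 = Z^2.
  H_2: rank ker ∂_2 − rank ∂_3 = (16 − 15) − 0 = 1, and there is no ∂_3, so H_2 = Z.

(K is a triangulation of the torus T^2.)

H_0 = Z,  H_1 = Z^2,  H_2 = Z.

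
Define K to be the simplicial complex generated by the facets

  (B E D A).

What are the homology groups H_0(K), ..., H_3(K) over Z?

Order the vertices as A < B < D < E. Listing each simplex with vertices in this order, K has dimension 3 with simplices:

  0-simplices (4): A, B, D, E
  1-simplices (6): AB, AD, AE, BD, BE, DE
  2-simplices (4): ABD, ABE, ADE, BDE
  3-simplices (1): ABDE

Hence C_0 ≅ Z^4, C_1 ≅ Z^6, C_2 ≅ Z^4, C_3 ≅ Z^1.

∂_1: C_1 → C_0 maps an edge to its endpoints' difference, ∂[p,q] = q − p.
This gives a 4×6 integer matrix of rank 3; reducing to Smith normal form yields diagonal entries (1,1,1).

The boundary map ∂_2: C_2 → C_1 acts by ∂[p,q,r] = [q,r] − [p,r] + [p,q]. For instance
  ∂BDE = DE − BE + BD,
  ∂ABE = BE − AE + AB.
This gives a 6×4 integer matrix of rank 3; reducing to Smith normal form yields diagonal entries (1,1,1).

∂_3: C_3 → C_2 sends each 3-simplex σ to the alternating sum Σ_i (−1)^i (σ with its i-th vertex removed). For instance
  ∂ABDE = BDE − ADE + ABE − ABD.
This gives a 4×1 integer matrix of rank 1; reducing to Smith normal form yields diagonal entries (1).

From H_k ≅ ker(∂_k) / im(∂_{k+1}) we obtain:

  H_0: rank C_0 − rank ∂_1 = 4 − 3 = 1, and the invariant factors of ∂_1 are all 1, so H_0 ≅ Z.
  H_1: rank ker ∂_1 − rank ∂_2 = (6 − 3) − 3 = 0, and the invariant factors of ∂_2 are all 1, so H_1 ≅ 0.
  H_2: rank ker ∂_2 − rank ∂_3 = (4 − 3) − 1 = 0, and the invariant factors of ∂_3 are all 1, so H_2 ≅ 0.
  H_3: rank ker ∂_3 − rank ∂_4 = (1 − 1) − 0 = 0, and there is no ∂_4, so H_3 ≅ 0.

(K is a triangulation of the 3-simplex.)

H_0 = Z,  H_1 = 0,  H_2 = 0,  H_3 = 0.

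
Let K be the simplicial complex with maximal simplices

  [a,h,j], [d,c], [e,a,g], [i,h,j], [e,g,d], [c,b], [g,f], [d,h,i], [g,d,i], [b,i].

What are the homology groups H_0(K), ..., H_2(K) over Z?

We work with the vertex ordering a < b < c < d < e < f < g < h < i < j. The simplices of K, each written with vertices in increasing order, are:

  0-simplices (10): a, b, c, d, e, f, g, h, i, j
  1-simplices (17): ae, ag, ah, aj, bc, bi, cd, de, dg, dh, di, eg, fg, gi, hi, hj, ij
  2-simplices (6): aeg, ahj, deg, dgi, dhi, hij

Hence C_0 ≅ Z^10, C_1 ≅ Z^17, C_2 ≅ Z^6.

Boundary ∂_1: C_1 → C_0 is given by ∂[p,q] = [q] − [p].
The resulting 10×17 matrix has rank 9, and its Smith normal form has invariant factors (1,1,1,1,1,1,1,1,1).

∂_2: C_2 → C_1 sends each 2-simplex [p,q,r] to [q,r] − [p,r] + [p,q]. For instance
  ∂dgi = gi − di + dg,
  ∂dhi = hi − di + dh.
This gives a 17×6 integer matrix of rank 6; reducing to Smith normal form yields diagonal entries (1,1,1,1,1,1).

From H_k ≅ ker(∂_k) / im(∂_{k+1}) we obtain:

  H_0: rank C_0 − rank ∂_1 = 10 − 9 = 1, and the invariant factors of ∂_1 are all 1, so H_0 ≅ Z.
  H_1: rank ker ∂_1 − rank ∂_2 = (17 − 9) − 6 = 2, and the invariant factors of ∂_2 are all 1, so H_1 ≅ Z^2.
  H_2: rank ker ∂_2 − rank ∂_3 = (6 − 6) − 0 = 0, and there is no ∂_3, so H_2 ≅ 0.

As a check, the Euler characteristic is 10 − 17 + 6 = -1, which agrees with 1 − 2 + 0 = -1.

H_0 = Z,  H_1 = Z^2,  H_2 = 0.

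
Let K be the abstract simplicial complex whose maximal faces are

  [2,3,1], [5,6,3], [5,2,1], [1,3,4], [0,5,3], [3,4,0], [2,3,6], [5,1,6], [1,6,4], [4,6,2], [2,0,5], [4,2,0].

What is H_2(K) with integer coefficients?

H_2 ≅ 0.

K has 7 vertices, 18 edges, 12 triangles.
rank ∂_2 = 12, rank ∂_3 = 0 ⇒ b_2 = 12 − 12 − 0 = 0. So H_2 = 0.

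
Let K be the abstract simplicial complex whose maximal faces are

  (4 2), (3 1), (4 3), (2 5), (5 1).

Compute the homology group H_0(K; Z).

H_0 = Z.

We work with the vertex ordering 1 < 2 < 3 < 4 < 5. The simplices of K, each written with vertices in increasing order, are:

  0-simplices (5): [1], [2], [3], [4], [5]
  1-simplices (5): [1,3], [1,5], [2,4], [2,5], [3,4]

so the chain groups are C_0 ≅ Z^5, C_1 ≅ Z^5.

The boundary map ∂_1: C_1 → C_0 maps an edge to its endpoints' difference, ∂[p,q] = q − p. For instance
  ∂[2,5] = [5] − [2].
The resulting 5×5 matrix has rank 4, and its Smith normal form has invariant factors (1,1,1,1).

Reading off H_k = ker ∂_k / im ∂_{k+1}:

  H_0: rank C_0 − rank ∂_1 = 5 − 4 = 1, and the invariant factors of ∂_1 are all 1, so H_0 ≅ Z.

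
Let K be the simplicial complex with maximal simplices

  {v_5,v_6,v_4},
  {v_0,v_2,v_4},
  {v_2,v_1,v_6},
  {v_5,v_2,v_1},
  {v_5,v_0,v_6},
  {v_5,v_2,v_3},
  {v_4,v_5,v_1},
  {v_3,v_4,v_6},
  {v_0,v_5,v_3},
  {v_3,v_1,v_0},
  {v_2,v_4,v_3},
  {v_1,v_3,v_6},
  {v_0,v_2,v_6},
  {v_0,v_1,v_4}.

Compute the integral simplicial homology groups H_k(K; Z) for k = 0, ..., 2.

Fix the vertex order v_0 < v_1 < v_2 < v_3 < v_4 < v_5 < v_6 and write every simplex with vertices in increasing order. Then dim K = 2 and the simplices of K are:

  0-simplices (7): [v_0], [v_1], [v_2], [v_3], [v_4], [v_5], [v_6]
  1-simplices (21): (21 of them)
  2-simplices (14): (14 of them)

Hence C_0 ≅ Z^7, C_1 ≅ Z^21, C_2 ≅ Z^14.

The boundary map ∂_1: C_1 → C_0 is given by ∂[p,q] = [q] − [p].
This gives a 7×21 integer matrix of rank 6; reducing to Smith normal form yields diagonal entries (1,1,1,1,1,1).

∂_2: C_2 → C_1 acts by ∂[p,q,r] = [q,r] − [p,r] + [p,q]. For instance
  ∂[v_1,v_4,v_5] = [v_4,v_5] − [v_1,v_5] + [v_1,v_4],
  ∂[v_0,v_2,v_4] = [v_2,v_4] − [v_0,v_4] + [v_0,v_2].
The resulting 21×14 matrix has rank 13, and its Smith normal form has invariant factors (1,1,1,1,1,1,1,1,1,1,1,1,1).

Reading off H_k = ker ∂_k / im ∂_{k+1}:

  H_0: rank C_0 − rank ∂_1 = 7 − 6 = 1, and the invariant factors of ∂_1 are all 1, so H_0 ≅ Z.
  H_1: rank ker ∂_1 − rank ∂_2 = (21 − 6) − 13 = 2, and the invariant factors of ∂_2 are all 1, so H_1 ≅ Z^2.
  H_2: rank ker ∂_2 − rank ∂_3 = (14 − 13) − 0 = 1, and there is no ∂_3, so H_2 ≅ Z.

(K is a triangulation of the torus T^2.)

H_0 ≅ Z,  H_1 ≅ Z^2,  H_2 ≅ Z.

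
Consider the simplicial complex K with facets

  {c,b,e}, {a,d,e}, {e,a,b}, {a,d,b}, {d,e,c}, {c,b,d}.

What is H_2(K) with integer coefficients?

H_2 = Z.

Take the total order a < b < c < d < e on the vertex set. Then K (dimension 2) consists of the simplices:

  0-simplices (5): a, b, c, d, e
  1-simplices (9): ab, ad, ae, bc, bd, be, cd, ce, de
  2-simplices (6): abd, abe, ade, bcd, bce, cde

Hence C_0 ≅ Z^5, C_1 ≅ Z^9, C_2 ≅ Z^6.

Boundary ∂_1: C_1 → C_0 is given by ∂[p,q] = [q] − [p]. For instance
  ∂bd = d − b.
The resulting 5×9 matrix has rank 4, and its Smith normal form has invariant factors (1,1,1,1).

Boundary ∂_2: C_2 → C_1 acts by ∂[p,q,r] = [q,r] − [p,r] + [p,q]. For instance
  ∂bce = ce − be + bc,
  ∂cde = de − ce + cd.
The resulting 9×6 matrix has rank 5, and its Smith normal form has invariant factors (1,1,1,1,1).

Now H_k = ker ∂_k / im ∂_{k+1}, so:

  H_2: rank ker ∂_2 − rank ∂_3 = (6 − 5) − 0 = 1, and there is no ∂_3, so H_2 ≅ Z.

(K is a triangulation of the 2-sphere S^2.)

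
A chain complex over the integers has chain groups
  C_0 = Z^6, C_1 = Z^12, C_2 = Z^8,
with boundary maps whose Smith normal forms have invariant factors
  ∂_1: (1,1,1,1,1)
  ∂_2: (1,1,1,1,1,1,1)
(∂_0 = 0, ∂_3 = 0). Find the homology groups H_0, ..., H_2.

H_0: b_0 = 6 − 0 − 5 = 1; torsion from ∂_1 factors > 1: none. So H_0 ≅ Z.
H_1: b_1 = 12 − 5 − 7 = 0; torsion from ∂_2 factors > 1: none. So H_1 ≅ 0.
H_2: b_2 = 8 − 7 − 0 = 1; torsion from ∂_3 factors > 1: none. So H_2 ≅ Z.

H_0 ≅ Z,  H_1 = 0,  H_2 ≅ Z.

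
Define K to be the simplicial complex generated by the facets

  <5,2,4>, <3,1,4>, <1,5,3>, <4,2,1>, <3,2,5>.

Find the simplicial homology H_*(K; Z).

Fix the vertex order 1 < 2 < 3 < 4 < 5 and write every simplex with vertices in increasing order. Then dim K = 2 and the simplices of K are:

  0-simplices (5): [1], [2], [3], [4], [5]
  1-simplices (10): [1,2], [1,3], [1,4], [1,5], [2,3], [2,4], [2,5], [3,4], [3,5], [4,5]
  2-simplices (5): [1,2,4], [1,3,4], [1,3,5], [2,3,5], [2,4,5]

giving chain groups C_0 ≅ Z^5, C_1 ≅ Z^10, C_2 ≅ Z^5.

The boundary map ∂_1: C_1 → C_0 maps an edge to its endpoints' difference, ∂[p,q] = q − p. For instance
  ∂[2,4] = [4] − [2].
As a 5×10 matrix over Z this has rank 4, with invariant factors (1,1,1,1).

Boundary ∂_2: C_2 → C_1 sends each 2-simplex [p,q,r] to [q,r] − [p,r] + [p,q]. For instance
  ∂[1,2,4] = [2,4] − [1,4] + [1,2],
  ∂[2,3,5] = [3,5] − [2,5] + [2,3].
This gives a 10×5 integer matrix of rank 5; reducing to Smith normal form yields diagonal entries (1,1,1,1,1).

From H_k ≅ ker(∂_k) / im(∂_{k+1}) we obtain:

  H_0: rank C_0 − rank ∂_1 = 5 − 4 = 1, and the invariant factors of ∂_1 are all 1, so H_0 ≅ Z.
  H_1: rank ker ∂_1 − rank ∂_2 = (10 − 4) − 5 = 1, and the invariant factors of ∂_2 are all 1, so H_1 ≅ Z.
  H_2: rank ker ∂_2 − rank ∂_3 = (5 − 5) − 0 = 0, and there is no ∂_3, so H_2 ≅ 0.

H_0 = Z,  H_1 = Z,  H_2 = 0.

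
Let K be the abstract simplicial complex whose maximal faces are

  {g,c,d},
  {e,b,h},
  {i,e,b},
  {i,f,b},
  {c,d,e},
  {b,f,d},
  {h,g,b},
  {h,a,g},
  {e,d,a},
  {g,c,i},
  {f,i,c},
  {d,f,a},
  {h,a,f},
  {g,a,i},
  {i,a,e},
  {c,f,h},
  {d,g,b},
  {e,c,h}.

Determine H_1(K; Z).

Order the vertices as a < b < c < d < e < f < g < h < i. Listing each simplex with vertices in this order, K has dimension 2 with simplices:

  0-simplices (9): a, b, c, d, e, f, g, h, i
  1-simplices (27): ad, ae, af, ag, ah, ai, bd, be, bf, bg, bh, bi, cd, ce, cf, cg, ch, ci, de, df, dg, eh, ei, fh, fi, gh, gi
  2-simplices (18): ade, adf, aei, afh, agh, agi, bdf, bdg, beh, bei, bfi, bgh, cde, cdg, ceh, cfh, cfi, cgi

so the chain groups are C_0 ≅ Z^9, C_1 ≅ Z^27, C_2 ≅ Z^18.

Boundary ∂_1: C_1 → C_0 maps an edge to its endpoints' difference, ∂[p,q] = q − p. For instance
  ∂cg = g − c.
As a 9×27 matrix over Z this has rank 8, with invariant factors (1,1,1,1,1,1,1,1).

The boundary map ∂_2: C_2 → C_1 acts by ∂[p,q,r] = [q,r] − [p,r] + [p,q]. For instance
  ∂bdf = df − bf + bd,
  ∂bfi = fi − bi + bf.
The resulting 27×18 matrix has rank 17, and its Smith normal form has invariant factors (1,1,1,1,1,1,1,1,1,1,1,1,1,1,1,1,1).

Reading off H_k = ker ∂_k / im ∂_{k+1}:

  H_1: rank ker ∂_1 − rank ∂_2 = (27 − 8) − 17 = 2, and the invariant factors of ∂_2 are all 1, so H_1 ≅ Z^2.

H_1 = Z^2.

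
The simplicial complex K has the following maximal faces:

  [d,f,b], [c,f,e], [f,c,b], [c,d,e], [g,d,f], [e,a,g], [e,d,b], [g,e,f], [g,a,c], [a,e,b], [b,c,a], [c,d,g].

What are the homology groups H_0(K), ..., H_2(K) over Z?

Order the vertices as a < b < c < d < e < f < g. Listing each simplex with vertices in this order, K has dimension 2 with simplices:

  0-simplices (7): a, b, c, d, e, f, g
  1-simplices (18): ab, ac, ae, ag, bc, bd, be, bf, cd, ce, cf, cg, de, df, dg, ef, eg, fg
  2-simplices (12): abc, abe, acg, aeg, bcf, bde, bdf, cde, cdg, cef, dfg, efg

so the chain groups are C_0 ≅ Z^7, C_1 ≅ Z^18, C_2 ≅ Z^12.

Boundary ∂_1: C_1 → C_0 sends each edge [p,q] (with p < q) to q − p.
The resulting 7×18 matrix has rank 6, and its Smith normal form has invariant factors (1,1,1,1,1,1).

Boundary ∂_2: C_2 → C_1 acts by ∂[p,q,r] = [q,r] − [p,r] + [p,q]. For instance
  ∂efg = fg − eg + ef,
  ∂dfg = fg − dg + df.
The 18×12 boundary matrix has rank 12 and Smith normal form diag(1,1,1,1,1,1,1,1,1,1,1,2).

From H_k ≅ ker(∂_k) / im(∂_{k+1}) we obtain:

  H_0: rank C_0 − rank ∂_1 = 7 − 6 = 1, and the invariant factors of ∂_1 are all 1, so H_0 ≅ Z.
  H_1: rank ker ∂_1 − rank ∂_2 = (18 − 6) − 12 = 0, and ∂_2 has invariant factor 2 > 1, so H_1 ≅ Z/2.
  H_2: rank ker ∂_2 − rank ∂_3 = (12 − 12) − 0 = 0, and there is no ∂_3, so H_2 ≅ 0.

H_0 = Z,  H_1 = Z/2,  H_2 = 0.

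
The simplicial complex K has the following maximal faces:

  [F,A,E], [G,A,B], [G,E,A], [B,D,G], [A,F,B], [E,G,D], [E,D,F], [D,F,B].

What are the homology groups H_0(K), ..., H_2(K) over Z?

Fix the vertex order A < B < D < E < F < G and write every simplex with vertices in increasing order. Then dim K = 2 and the simplices of K are:

  0-simplices (6): A, B, D, E, F, G
  1-simplices (12): AB, AE, AF, AG, BD, BF, BG, DE, DF, DG, EF, EG
  2-simplices (8): ABF, ABG, AEF, AEG, BDF, BDG, DEF, DEG

giving chain groups C_0 ≅ Z^6, C_1 ≅ Z^12, C_2 ≅ Z^8.

∂_1: C_1 → C_0 maps an edge to its endpoints' difference, ∂[p,q] = q − p.
The 6×12 boundary matrix has rank 5 and Smith normal form diag(1,1,1,1,1).

Boundary ∂_2: C_2 → C_1 maps a triangle to the signed sum of its edges. For instance
  ∂DEG = EG − DG + DE,
  ∂DEF = EF − DF + DE.
This gives a 12×8 integer matrix of rank 7; reducing to Smith normal form yields diagonal entries (1,1,1,1,1,1,1).

From H_k ≅ ker(∂_k) / im(∂_{k+1}) we obtain:

  H_0: rank C_0 − rank ∂_1 = 6 − 5 = 1, and the invariant factors of ∂_1 are all 1, so H_0 ≅ Z.
  H_1: rank ker ∂_1 − rank ∂_2 = (12 − 5) − 7 = 0, and the invariant factors of ∂_2 are all 1, so H_1 ≅ 0.
  H_2: rank ker ∂_2 − rank ∂_3 = (8 − 7) − 0 = 1, and there is no ∂_3, so H_2 ≅ Z.

(K is a triangulation of the 2-sphere S^2.)

H_0 ≅ Z,  H_1 = 0,  H_2 ≅ Z.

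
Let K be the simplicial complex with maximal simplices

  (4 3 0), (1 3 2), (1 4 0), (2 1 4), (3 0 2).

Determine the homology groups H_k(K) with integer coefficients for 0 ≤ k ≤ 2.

H_0 = Z,  H_1 = Z,  H_2 = 0.

Order the vertices as 0 < 1 < 2 < 3 < 4. Listing each simplex with vertices in this order, K has dimension 2 with simplices:

  0-simplices (5): [0], [1], [2], [3], [4]
  1-simplices (10): [0,1], [0,2], [0,3], [0,4], [1,2], [1,3], [1,4], [2,3], [2,4], [3,4]
  2-simplices (5): [0,1,4], [0,2,3], [0,3,4], [1,2,3], [1,2,4]

Hence C_0 ≅ Z^5, C_1 ≅ Z^10, C_2 ≅ Z^5.

The boundary map ∂_1: C_1 → C_0 maps an edge to its endpoints' difference, ∂[p,q] = q − p.
The resulting 5×10 matrix has rank 4, and its Smith normal form has invariant factors (1,1,1,1).

The boundary map ∂_2: C_2 → C_1 sends each 2-simplex [p,q,r] to [q,r] − [p,r] + [p,q]. For instance
  ∂[1,2,3] = [2,3] − [1,3] + [1,2],
  ∂[0,3,4] = [3,4] − [0,4] + [0,3].
The 10×5 boundary matrix has rank 5 and Smith normal form diag(1,1,1,1,1).

Reading off H_k = ker ∂_k / im ∂_{k+1}:

  H_0: rank C_0 − rank ∂_1 = 5 − 4 = 1, and the invariant factors of ∂_1 are all 1, so H_0 = Z.
  H_1: rank ker ∂_1 − rank ∂_2 = (10 − 4) − 5 = 1, and the invariant factors of ∂_2 are all 1, so H_1 = Z.
  H_2: rank ker ∂_2 − rank ∂_3 = (5 − 5) − 0 = 0, and there is no ∂_3, so H_2 = 0.

As a check, the Euler characteristic is 5 − 10 + 5 = 0, which agrees with 1 − 1 + 0 = 0.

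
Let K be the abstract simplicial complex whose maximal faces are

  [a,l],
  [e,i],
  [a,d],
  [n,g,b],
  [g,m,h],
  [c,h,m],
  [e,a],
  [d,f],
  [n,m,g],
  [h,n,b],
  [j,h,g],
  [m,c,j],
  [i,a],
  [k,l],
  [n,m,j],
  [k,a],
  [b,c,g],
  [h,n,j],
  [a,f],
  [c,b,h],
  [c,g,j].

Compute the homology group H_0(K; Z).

Order the vertices as a < b < c < d < e < f < g < h < i < j < k < l < m < n. Listing each simplex with vertices in this order, K has dimension 2 with simplices:

  0-simplices (14): a, b, c, d, e, f, g, h, i, j, k, l, m, n
  1-simplices (27): ad, ae, af, ai, ak, al, bc, bg, bh, bn, cg, ch, cj, cm, df, ei, gh, gj, gm, gn, hj, hm, hn, jm, jn, kl, mn
  2-simplices (12): bcg, bch, bgn, bhn, cgj, chm, cjm, ghj, ghm, gmn, hjn, jmn

so the chain groups are C_0 ≅ Z^14, C_1 ≅ Z^27, C_2 ≅ Z^12.

Boundary ∂_1: C_1 → C_0 maps an edge to its endpoints' difference, ∂[p,q] = q − p. For instance
  ∂ei = i − e.
The 14×27 boundary matrix has rank 12 and Smith normal form diag(1,1,1,1,1,1,1,1,1,1,1,1).

Boundary ∂_2: C_2 → C_1 acts by ∂[p,q,r] = [q,r] − [p,r] + [p,q]. For instance
  ∂cgj = gj − cj + cg,
  ∂bcg = cg − bg + bc.
The resulting 27×12 matrix has rank 12, and its Smith normal form has invariant factors (1,1,1,1,1,1,1,1,1,1,1,2).

Computing H_k = (kernel of ∂_k) / (image of ∂_{k+1}):

  H_0: rank C_0 − rank ∂_1 = 14 − 12 = 2, and the invariant factors of ∂_1 are all 1, so H_0 = Z^2.

(K is a triangulation of the disjoint union of the real projective plane RP^2 and a wedge of 3 circles.)

H_0 = Z^2.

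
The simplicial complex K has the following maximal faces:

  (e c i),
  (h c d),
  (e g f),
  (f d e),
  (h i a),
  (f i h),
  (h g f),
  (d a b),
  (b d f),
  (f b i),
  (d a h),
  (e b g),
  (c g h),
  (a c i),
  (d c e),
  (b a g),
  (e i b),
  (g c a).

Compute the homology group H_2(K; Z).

H_2 = 0.

Take the total order a < b < c < d < e < f < g < h < i on the vertex set. Then K (dimension 2) consists of the simplices:

  0-simplices (9): a, b, c, d, e, f, g, h, i
  1-simplices (27): ab, ac, ad, ag, ah, ai, bd, be, bf, bg, bi, cd, ce, cg, ch, ci, de, df, dh, ef, eg, ei, fg, fh, fi, gh, hi
  2-simplices (18): abd, abg, acg, aci, adh, ahi, bdf, beg, bei, bfi, cde, cdh, cei, cgh, def, efg, fgh, fhi

so the chain groups are C_0 ≅ Z^9, C_1 ≅ Z^27, C_2 ≅ Z^18.

The boundary map ∂_1: C_1 → C_0 sends each edge [p,q] (with p < q) to q − p.
As a 9×27 matrix over Z this has rank 8, with invariant factors (1,1,1,1,1,1,1,1).

Boundary ∂_2: C_2 → C_1 maps a triangle to the signed sum of its edges. For instance
  ∂def = ef − df + de,
  ∂abd = bd − ad + ab.
The resulting 27×18 matrix has rank 18, and its Smith normal form has invariant factors (1,1,1,1,1,1,1,1,1,1,1,1,1,1,1,1,1,2).

Now H_k = ker ∂_k / im ∂_{k+1}, so:

  H_2: rank ker ∂_2 − rank ∂_3 = (18 − 18) − 0 = 0, and there is no ∂_3, so H_2 ≅ 0.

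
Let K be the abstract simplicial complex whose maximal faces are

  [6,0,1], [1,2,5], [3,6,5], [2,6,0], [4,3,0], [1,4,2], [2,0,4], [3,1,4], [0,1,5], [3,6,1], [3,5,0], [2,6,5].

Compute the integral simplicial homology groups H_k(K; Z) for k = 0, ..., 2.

Fix the vertex order 0 < 1 < 2 < 3 < 4 < 5 < 6 and write every simplex with vertices in increasing order. Then dim K = 2 and the simplices of K are:

  0-simplices (7): [0], [1], [2], [3], [4], [5], [6]
  1-simplices (18): [0,1], [0,2], [0,3], [0,4], [0,5], [0,6], [1,2], [1,3], [1,4], [1,5], [1,6], [2,4], [2,5], [2,6], [3,4], [3,5], [3,6], [5,6]
  2-simplices (12): [0,1,5], [0,1,6], [0,2,4], [0,2,6], [0,3,4], [0,3,5], [1,2,4], [1,2,5], [1,3,4], [1,3,6], [2,5,6], [3,5,6]

Hence C_0 ≅ Z^7, C_1 ≅ Z^18, C_2 ≅ Z^12.

The boundary map ∂_1: C_1 → C_0 maps an edge to its endpoints' difference, ∂[p,q] = q − p.
As a 7×18 matrix over Z this has rank 6, with invariant factors (1,1,1,1,1,1).

The boundary map ∂_2: C_2 → C_1 sends each 2-simplex [p,q,r] to [q,r] − [p,r] + [p,q]. For instance
  ∂[0,2,6] = [2,6] − [0,6] + [0,2],
  ∂[0,3,5] = [3,5] − [0,5] + [0,3].
The 18×12 boundary matrix has rank 12 and Smith normal form diag(1,1,1,1,1,1,1,1,1,1,1,2).

Now H_k = ker ∂_k / im ∂_{k+1}, so:

  H_0: rank C_0 − rank ∂_1 = 7 − 6 = 1, and the invariant factors of ∂_1 are all 1, so H_0 ≅ Z.
  H_1: rank ker ∂_1 − rank ∂_2 = (18 − 6) − 12 = 0, and ∂_2 has invariant factor 2 > 1, so H_1 ≅ Z/2.
  H_2: rank ker ∂_2 − rank ∂_3 = (12 − 12) − 0 = 0, and there is no ∂_3, so H_2 ≅ 0.

H_0 = Z,  H_1 = Z/2,  H_2 = 0.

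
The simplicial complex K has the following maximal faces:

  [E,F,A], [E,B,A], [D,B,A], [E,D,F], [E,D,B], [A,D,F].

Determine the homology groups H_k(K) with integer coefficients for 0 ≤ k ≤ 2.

H_0 = Z,  H_1 = 0,  H_2 = Z.

Take the total order A < B < D < E < F on the vertex set. Then K (dimension 2) consists of the simplices:

  0-simplices (5): A, B, D, E, F
  1-simplices (9): AB, AD, AE, AF, BD, BE, DE, DF, EF
  2-simplices (6): ABD, ABE, ADF, AEF, BDE, DEF

giving chain groups C_0 ≅ Z^5, C_1 ≅ Z^9, C_2 ≅ Z^6.

∂_1: C_1 → C_0 is given by ∂[p,q] = [q] − [p]. For instance
  ∂BD = D − B.
As a 5×9 matrix over Z this has rank 4, with invariant factors (1,1,1,1).

Boundary ∂_2: C_2 → C_1 acts by ∂[p,q,r] = [q,r] − [p,r] + [p,q]. For instance
  ∂ABD = BD − AD + AB,
  ∂DEF = EF − DF + DE.
The resulting 9×6 matrix has rank 5, and its Smith normal form has invariant factors (1,1,1,1,1).

From H_k ≅ ker(∂_k) / im(∂_{k+1}) we obtain:

  H_0: rank C_0 − rank ∂_1 = 5 − 4 = 1, and the invariant factors of ∂_1 are all 1, so H_0 = Z.
  H_1: rank ker ∂_1 − rank ∂_2 = (9 − 4) − 5 = 0, and the invariant factors of ∂_2 are all 1, so H_1 = 0.
  H_2: rank ker ∂_2 − rank ∂_3 = (6 − 5) − 0 = 1, and there is no ∂_3, so H_2 = Z.

As a check, the Euler characteristic is 5 − 9 + 6 = 2, which agrees with 1 − 0 + 1 = 2.
(K is a triangulation of the 2-sphere S^2.)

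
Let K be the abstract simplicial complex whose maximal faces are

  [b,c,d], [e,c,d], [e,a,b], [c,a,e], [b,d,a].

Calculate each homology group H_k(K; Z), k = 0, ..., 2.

Order the vertices as a < b < c < d < e. Listing each simplex with vertices in this order, K has dimension 2 with simplices:

  0-simplices (5): a, b, c, d, e
  1-simplices (10): ab, ac, ad, ae, bc, bd, be, cd, ce, de
  2-simplices (5): abd, abe, ace, bcd, cde

so the chain groups are C_0 ≅ Z^5, C_1 ≅ Z^10, C_2 ≅ Z^5.

∂_1: C_1 → C_0 sends each edge [p,q] (with p < q) to q − p. For instance
  ∂ae = e − a.
The 5×10 boundary matrix has rank 4 and Smith normal form diag(1,1,1,1).

The boundary map ∂_2: C_2 → C_1 maps a triangle to the signed sum of its edges. For instance
  ∂abd = bd − ad + ab,
  ∂cde = de − ce + cd.
This gives a 10×5 integer matrix of rank 5; reducing to Smith normal form yields diagonal entries (1,1,1,1,1).

Computing H_k = (kernel of ∂_k) / (image of ∂_{k+1}):

  H_0: rank C_0 − rank ∂_1 = 5 − 4 = 1, and the invariant factors of ∂_1 are all 1, so H_0 ≅ Z.
  H_1: rank ker ∂_1 − rank ∂_2 = (10 − 4) − 5 = 1, and the invariant factors of ∂_2 are all 1, so H_1 ≅ Z.
  H_2: rank ker ∂_2 − rank ∂_3 = (5 − 5) − 0 = 0, and there is no ∂_3, so H_2 ≅ 0.

As a check, the Euler characteristic is 5 − 10 + 5 = 0, which agrees with 1 − 1 + 0 = 0.
(K is a triangulation of the Möbius band.)

H_0 ≅ Z,  H_1 ≅ Z,  H_2 = 0.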